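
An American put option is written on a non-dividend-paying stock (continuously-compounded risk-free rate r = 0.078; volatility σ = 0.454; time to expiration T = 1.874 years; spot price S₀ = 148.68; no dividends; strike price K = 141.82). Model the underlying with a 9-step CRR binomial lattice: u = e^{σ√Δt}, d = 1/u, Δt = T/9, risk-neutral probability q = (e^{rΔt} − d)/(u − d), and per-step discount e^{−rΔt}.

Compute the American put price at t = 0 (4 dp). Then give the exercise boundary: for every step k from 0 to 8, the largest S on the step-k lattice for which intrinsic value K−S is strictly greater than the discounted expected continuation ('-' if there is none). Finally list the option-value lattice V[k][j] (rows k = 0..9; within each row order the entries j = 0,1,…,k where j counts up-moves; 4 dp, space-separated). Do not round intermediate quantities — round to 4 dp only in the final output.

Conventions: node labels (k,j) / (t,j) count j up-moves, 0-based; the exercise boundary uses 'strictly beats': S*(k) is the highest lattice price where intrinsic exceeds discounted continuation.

price = 24.5046
boundary = - - - 79.8618 64.9184 79.8618 64.9184 79.8618 98.2449
tree:
24.5046
34.3268 15.0068
46.8057 22.3675 7.7767
61.9582 32.4560 12.5182 3.0557
76.9016 45.6512 19.6812 5.4121 0.6824
89.0489 61.9582 30.0498 9.4475 1.3537 0.0000
98.9232 76.9016 44.2055 16.1851 2.6853 0.0000 0.0000
106.9498 89.0489 61.9582 27.0364 5.3267 0.0000 0.0000 0.0000
113.4746 98.9232 76.9016 43.5751 10.5664 0.0000 0.0000 0.0000 0.0000
118.7785 106.9498 89.0489 61.9582 20.9604 0.0000 0.0000 0.0000 0.0000 0.0000

params: Δt=0.20822 u=1.23019 d=0.81288 q=0.48763 e^(-rΔt)=0.98389
t_9 payoffs: 118.7785 106.9498 89.0489 61.9582 20.9604 0.0000 0.0000 0.0000 0.0000 0.0000
t_8: node(8,0) S=28.3454 payoff=113.4746 vs cont=111.1899 → 113.4746 [stop]  node(8,1) S=42.8968 payoff=98.9232 vs cont=96.6384 → 98.9232 [stop]  node(8,2) S=64.9184 payoff=76.9016 vs cont=74.6169 → 76.9016 [stop]  node(8,3) S=98.2449 payoff=43.5751 vs cont=41.2903 → 43.5751 [stop]  node(8,4) S=148.6800 payoff=0.0000 vs cont=10.5664 → 10.5664 [wait]  node(8,5) S=225.0065 payoff=0.0000 vs cont=0.0000 → 0.0000 [wait]  node(8,6) S=340.5160 payoff=0.0000 vs cont=0.0000 → 0.0000 [wait]  node(8,7) S=515.3235 payoff=0.0000 vs cont=0.0000 → 0.0000 [wait]  node(8,8) S=779.8705 payoff=0.0000 vs cont=0.0000 → 0.0000 [wait]  ⇒ S*(8)=98.2449
t_7: node(7,0) S=34.8702 payoff=106.9498 vs cont=104.6651 → 106.9498 [stop]  node(7,1) S=52.7711 payoff=89.0489 vs cont=86.7641 → 89.0489 [stop]  node(7,2) S=79.8618 payoff=61.9582 vs cont=59.6735 → 61.9582 [stop]  node(7,3) S=120.8596 payoff=20.9604 vs cont=27.0364 → 27.0364 [wait]  node(7,4) S=182.9042 payoff=0.0000 vs cont=5.3267 → 5.3267 [wait]  node(7,5) S=276.8001 payoff=0.0000 vs cont=0.0000 → 0.0000 [wait]  node(7,6) S=418.8984 payoff=0.0000 vs cont=0.0000 → 0.0000 [wait]  node(7,7) S=633.9445 payoff=0.0000 vs cont=0.0000 → 0.0000 [wait]  ⇒ S*(7)=79.8618
t_6: node(6,0) S=42.8968 payoff=98.9232 vs cont=96.6384 → 98.9232 [stop]  node(6,1) S=64.9184 payoff=76.9016 vs cont=74.6169 → 76.9016 [stop]  node(6,2) S=98.2449 payoff=43.5751 vs cont=44.2055 → 44.2055 [wait]  node(6,3) S=148.6800 payoff=0.0000 vs cont=16.1851 → 16.1851 [wait]  node(6,4) S=225.0065 payoff=0.0000 vs cont=2.6853 → 2.6853 [wait]  node(6,5) S=340.5160 payoff=0.0000 vs cont=0.0000 → 0.0000 [wait]  node(6,6) S=515.3235 payoff=0.0000 vs cont=0.0000 → 0.0000 [wait]  ⇒ S*(6)=64.9184
t_5: node(5,0) S=52.7711 payoff=89.0489 vs cont=86.7641 → 89.0489 [stop]  node(5,1) S=79.8618 payoff=61.9582 vs cont=59.9759 → 61.9582 [stop]  node(5,2) S=120.8596 payoff=20.9604 vs cont=30.0498 → 30.0498 [wait]  node(5,3) S=182.9042 payoff=0.0000 vs cont=9.4475 → 9.4475 [wait]  node(5,4) S=276.8001 payoff=0.0000 vs cont=1.3537 → 1.3537 [wait]  node(5,5) S=418.8984 payoff=0.0000 vs cont=0.0000 → 0.0000 [wait]  ⇒ S*(5)=79.8618
t_4: node(4,0) S=64.9184 payoff=76.9016 vs cont=74.6169 → 76.9016 [stop]  node(4,1) S=98.2449 payoff=43.5751 vs cont=45.6512 → 45.6512 [wait]  node(4,2) S=148.6800 payoff=0.0000 vs cont=19.6812 → 19.6812 [wait]  node(4,3) S=225.0065 payoff=0.0000 vs cont=5.4121 → 5.4121 [wait]  node(4,4) S=340.5160 payoff=0.0000 vs cont=0.6824 → 0.6824 [wait]  ⇒ S*(4)=64.9184
t_3: node(3,0) S=79.8618 payoff=61.9582 vs cont=60.6696 → 61.9582 [stop]  node(3,1) S=120.8596 payoff=20.9604 vs cont=32.4560 → 32.4560 [wait]  node(3,2) S=182.9042 payoff=0.0000 vs cont=12.5182 → 12.5182 [wait]  node(3,3) S=276.8001 payoff=0.0000 vs cont=3.0557 → 3.0557 [wait]  ⇒ S*(3)=79.8618
t_2: node(2,0) S=98.2449 payoff=43.5751 vs cont=46.8057 → 46.8057 [wait]  node(2,1) S=148.6800 payoff=0.0000 vs cont=22.3675 → 22.3675 [wait]  node(2,2) S=225.0065 payoff=0.0000 vs cont=7.7767 → 7.7767 [wait]  ⇒ S*(2)=-
t_1: node(1,0) S=120.8596 payoff=20.9604 vs cont=34.3268 → 34.3268 [wait]  node(1,1) S=182.9042 payoff=0.0000 vs cont=15.0068 → 15.0068 [wait]  ⇒ S*(1)=-
t_0: node(0,0) S=148.6800 payoff=0.0000 vs cont=24.5046 → 24.5046 [wait]  ⇒ S*(0)=-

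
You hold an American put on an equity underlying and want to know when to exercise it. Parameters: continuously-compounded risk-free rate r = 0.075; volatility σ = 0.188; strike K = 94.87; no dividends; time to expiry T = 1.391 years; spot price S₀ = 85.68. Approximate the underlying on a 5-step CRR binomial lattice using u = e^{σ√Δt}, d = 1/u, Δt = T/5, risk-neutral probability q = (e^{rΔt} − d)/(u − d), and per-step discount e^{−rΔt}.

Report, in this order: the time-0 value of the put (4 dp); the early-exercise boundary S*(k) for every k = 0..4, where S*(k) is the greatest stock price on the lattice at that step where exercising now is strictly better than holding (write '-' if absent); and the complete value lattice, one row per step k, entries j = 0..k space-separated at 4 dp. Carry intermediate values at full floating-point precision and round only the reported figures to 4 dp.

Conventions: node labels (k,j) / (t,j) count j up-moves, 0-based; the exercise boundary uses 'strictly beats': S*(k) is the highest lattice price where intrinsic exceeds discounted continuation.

params: Δt=0.27820 u=1.10424 d=0.90560 q=0.58137 e^(-rΔt)=0.97935
t_5 payoffs: 42.6837 31.2365 17.2784 0.2585 0.0000 0.0000
t_4: node(4,0) S=57.6263 payoff=37.2437 vs cont=35.2847 → 37.2437 [stop]  node(4,1) S=70.2668 payoff=24.6032 vs cont=22.6442 → 24.6032 [stop]  node(4,2) S=85.6800 payoff=9.1900 vs cont=7.2310 → 9.1900 [stop]  node(4,3) S=104.4741 payoff=0.0000 vs cont=0.1060 → 0.1060 [wait]  node(4,4) S=127.3908 payoff=0.0000 vs cont=0.0000 → 0.0000 [wait]  ⇒ S*(4)=85.6800
t_3: node(3,0) S=63.6335 payoff=31.2365 vs cont=29.2776 → 31.2365 [stop]  node(3,1) S=77.5916 payoff=17.2784 vs cont=15.3194 → 17.2784 [stop]  node(3,2) S=94.6115 payoff=0.2585 vs cont=3.8281 → 3.8281 [wait]  node(3,3) S=115.3648 payoff=0.0000 vs cont=0.0434 → 0.0434 [wait]  ⇒ S*(3)=77.5916
t_2: node(2,0) S=70.2668 payoff=24.6032 vs cont=22.6442 → 24.6032 [stop]  node(2,1) S=85.6800 payoff=9.1900 vs cont=9.2635 → 9.2635 [wait]  node(2,2) S=104.4741 payoff=0.0000 vs cont=1.5942 → 1.5942 [wait]  ⇒ S*(2)=70.2668
t_1: node(1,0) S=77.5916 payoff=17.2784 vs cont=15.3613 → 17.2784 [stop]  node(1,1) S=94.6115 payoff=0.2585 vs cont=4.7056 → 4.7056 [wait]  ⇒ S*(1)=77.5916
t_0: node(0,0) S=85.6800 payoff=9.1900 vs cont=9.7631 → 9.7631 [wait]  ⇒ S*(0)=-

price = 9.7631
boundary = - 77.5916 70.2668 77.5916 85.6800
tree:
9.7631
17.2784 4.7056
24.6032 9.2635 1.5942
31.2365 17.2784 3.8281 0.0434
37.2437 24.6032 9.1900 0.1060 0.0000
42.6837 31.2365 17.2784 0.2585 0.0000 0.0000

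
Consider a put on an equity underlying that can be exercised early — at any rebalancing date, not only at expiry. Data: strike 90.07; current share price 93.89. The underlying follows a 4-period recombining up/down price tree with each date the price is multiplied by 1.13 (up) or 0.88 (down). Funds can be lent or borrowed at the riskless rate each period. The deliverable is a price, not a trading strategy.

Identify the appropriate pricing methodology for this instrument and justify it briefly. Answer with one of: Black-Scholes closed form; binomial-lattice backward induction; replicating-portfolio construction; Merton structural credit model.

Key observation: the defining feature is the embedded early-exercise option across 4 discrete dates on the spot-93.89 tree; pricing the strike-90.07 put means working backward with an exercise test at every node.

framework: binomial-lattice backward induction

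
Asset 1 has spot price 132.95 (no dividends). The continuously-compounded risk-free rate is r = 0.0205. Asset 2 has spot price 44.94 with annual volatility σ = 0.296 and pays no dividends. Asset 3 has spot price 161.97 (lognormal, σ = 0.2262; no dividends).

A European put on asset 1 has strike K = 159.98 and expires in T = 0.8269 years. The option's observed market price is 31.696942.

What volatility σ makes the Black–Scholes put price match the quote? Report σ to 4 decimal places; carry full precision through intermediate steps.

At σ = 0.3209 the Black–Scholes value reproduces the quote:
σ√T = 0.3209·√0.8269 = 0.291807
d₁ = (ln(S/K) + (r+σ²/2)T) / (σ√T) = (ln(132.95/159.98) + (0.0205+0.3209²/2)·0.8269) / 0.291807 = (-0.185076 + 0.059527) / 0.291807 = -0.430244
d₂ = d₁ − σ√T = -0.430244 − 0.291807 = -0.722052
e^{−rT} = 0.983191
N(−d₁) = 0.666491,  N(−d₂) = 0.764869
V = K·e^{−rT}·N(−d₂) − S·N(−d₁) = 120.306930 − 88.609988 = 31.696942 (the observed quote) — the price is monotone increasing in volatility, hence this σ is the only solution

sigma = 0.3209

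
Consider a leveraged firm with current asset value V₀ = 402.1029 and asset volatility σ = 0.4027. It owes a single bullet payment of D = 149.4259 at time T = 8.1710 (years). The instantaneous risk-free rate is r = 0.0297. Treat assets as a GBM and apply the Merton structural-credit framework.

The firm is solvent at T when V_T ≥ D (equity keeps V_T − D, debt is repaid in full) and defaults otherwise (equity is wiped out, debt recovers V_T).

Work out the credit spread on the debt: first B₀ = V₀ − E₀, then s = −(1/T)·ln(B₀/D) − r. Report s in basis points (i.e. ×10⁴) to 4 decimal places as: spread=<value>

spread=183.5048

With assets at 402.1029 and a single debt payment of 149.4259 at 8.1710 years:
d₁ = [ln(V₀/D) + (r + σ²/2)T] / (σ√T)
   = [ln(402.1029/149.4259) + (0.0297 + 0.5·0.4027²)·8.1710] / (0.4027·√8.1710)
   = [0.989907 + 0.905213] / 1.151116 = 1.646333
d₂ = d₁ − σ√T = 1.646333 − 1.151116 = 0.495216
N(d₁) = 0.950152,  N(d₂) = 0.689776,  e^(−rT) = 0.784524
E₀ = V₀·N(d₁) − D·e^(−rT)·N(d₂)
   = 402.1029·0.950152 − 149.4259·0.784524·0.689776 = 301.197831
B₀ = V₀ − E₀ = 402.1029 − 301.197831 = 100.905069
spread = −(1/T)·ln(B₀/D) − r = −(1/8.1710)·ln(100.905069/149.4259) − 0.0297 = 0.01835048
in basis points: 0.01835048 × 10⁴ = 183.5048 bp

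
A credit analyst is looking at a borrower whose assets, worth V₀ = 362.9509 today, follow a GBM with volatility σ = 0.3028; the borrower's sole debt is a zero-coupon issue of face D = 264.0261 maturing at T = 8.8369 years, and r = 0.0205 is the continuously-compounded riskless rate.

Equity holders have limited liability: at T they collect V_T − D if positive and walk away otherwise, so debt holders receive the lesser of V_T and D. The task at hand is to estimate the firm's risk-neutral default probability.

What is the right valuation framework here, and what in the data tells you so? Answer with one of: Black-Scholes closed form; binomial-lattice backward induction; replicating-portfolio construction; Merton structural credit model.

framework: Merton structural credit model

Key observation: with the firm-asset dynamics (V₀ = 362.9509) and a single zero-coupon liability of face 264.0261 given, debt value, spread, and default probability all derive from the option view of the balance sheet.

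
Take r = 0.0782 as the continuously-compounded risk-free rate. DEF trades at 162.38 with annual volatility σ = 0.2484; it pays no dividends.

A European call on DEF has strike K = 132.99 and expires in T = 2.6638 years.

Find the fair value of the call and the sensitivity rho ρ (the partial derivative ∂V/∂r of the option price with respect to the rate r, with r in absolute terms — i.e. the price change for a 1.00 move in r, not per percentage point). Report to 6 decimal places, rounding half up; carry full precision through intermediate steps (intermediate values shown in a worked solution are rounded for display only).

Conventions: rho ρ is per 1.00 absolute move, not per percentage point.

σ√T = 0.2484·√2.6638 = 0.405417
d₁ = (ln(S/K) + (r+σ²/2)T) / (σ√T) = (ln(162.38/132.99) + (0.0782+0.2484²/2)·2.6638) / 0.405417 = (0.199665 + 0.290491) / 0.405417 = 1.209016
d₂ = d₁ − σ√T = 1.209016 − 0.405417 = 0.803599
e^{−rT} = 0.811956
N(d₁) = 0.886672,  N(d₂) = 0.789186
Call price V = S·N(d₁) − K·e^{−rT}·N(d₂) = 143.977742 − 85.217856 = 58.759886
ρ = K·T·e^{−rT}·N(d₂) = 227.003325

price = 58.759886
ρ = 227.003325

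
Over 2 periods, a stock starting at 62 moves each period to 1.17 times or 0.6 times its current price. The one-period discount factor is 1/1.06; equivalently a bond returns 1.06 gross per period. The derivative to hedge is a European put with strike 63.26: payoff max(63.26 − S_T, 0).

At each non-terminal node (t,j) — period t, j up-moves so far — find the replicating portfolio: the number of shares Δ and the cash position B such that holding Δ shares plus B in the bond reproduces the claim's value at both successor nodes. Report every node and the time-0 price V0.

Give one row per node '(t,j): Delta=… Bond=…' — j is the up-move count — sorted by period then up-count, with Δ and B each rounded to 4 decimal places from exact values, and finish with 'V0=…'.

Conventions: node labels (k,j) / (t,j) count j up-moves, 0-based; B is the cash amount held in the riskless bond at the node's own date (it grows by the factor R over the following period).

(0,0): Delta=-0.5344 Bond=39.9617
(1,0): Delta=-1.0000 Bond=59.6792
(1,1): Delta=-0.4773 Bond=38.2177
V0=6.8281

Arbitrage-free pricing uses the up-move probability p* = (R−d)/(u−d) = 0.8070, discounting each step at R = 1.06.
Expiry values: V(2,0)=40.9400, V(2,1)=19.7360, V(2,2)=0.0000
Node (1,0) S=37.2000: V=(p*·19.7360+(1−p*)·40.9400)/1.06=22.4792; Δ=(19.7360−40.9400)/(43.5240−22.3200)=-1.0000; B=V−Δ·S=59.6792
Node (1,1) S=72.5400: V=(p*·0.0000+(1−p*)·19.7360)/1.06=3.5931; Δ=(0.0000−19.7360)/(84.8718−43.5240)=-0.4773; B=V−Δ·S=38.2177
Node (0,0) S=62.0000: V=(p*·3.5931+(1−p*)·22.4792)/1.06=6.8281; Δ=(3.5931−22.4792)/(72.5400−37.2000)=-0.5344; B=V−Δ·S=39.9617
Check: Δ(0,0)·S0 + B(0,0) = 6.8281 = V0.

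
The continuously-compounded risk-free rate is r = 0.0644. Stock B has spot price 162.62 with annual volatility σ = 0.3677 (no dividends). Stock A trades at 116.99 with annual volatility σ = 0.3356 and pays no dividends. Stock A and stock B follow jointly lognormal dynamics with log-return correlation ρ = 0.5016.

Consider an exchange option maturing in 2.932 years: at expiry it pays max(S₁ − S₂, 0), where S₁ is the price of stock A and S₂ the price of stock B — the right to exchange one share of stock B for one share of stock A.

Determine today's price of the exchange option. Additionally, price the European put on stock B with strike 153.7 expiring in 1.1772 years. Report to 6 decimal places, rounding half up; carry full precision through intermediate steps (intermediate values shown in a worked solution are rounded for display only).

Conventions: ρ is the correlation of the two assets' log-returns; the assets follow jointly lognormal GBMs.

σ_eff = √(σ₁² + σ₂² − 2ρσ₁σ₂) = √(0.3356² + 0.3677² − 2·0.5016·0.3356·0.3677) = 0.352187
d₁ = (ln(S₁/S₂) + (q₂ − q₁ + σ_eff²/2)T) / (σ_eff√T) = (ln(116.99/162.62) + (0.0 − 0.0 + 0.062018)·2.932) / 0.603053 = -0.244575
d₂ = d₁ − σ_eff√T = -0.244575 − 0.603053 = -0.847627
N(d₁) = 0.403393,  N(d₂) = 0.198323
V = S₁·e^{−q₁T}·N(d₁) − S₂·e^{−q₂T}·N(d₂) = 47.192930 − 32.251245 = 14.941685
[vanilla: stock B put K=153.7]
σ√T = 0.3677·√1.1772 = 0.398950
d₁ = (ln(S/K) + (r+σ²/2)T) / (σ√T) = (ln(162.62/153.7) + (0.0644+0.3677²/2)·1.1772) / 0.398950 = (0.056414 + 0.155392) / 0.398950 = 0.530908
d₂ = d₁ − σ√T = 0.530908 − 0.398950 = 0.131958
e^{−rT} = 0.926991
N(−d₁) = 0.297741,  N(−d₂) = 0.447509
price = K·e^{−rT}·N(−d₂) − S·N(−d₁) = 63.760384 − 48.418686 = 15.341697

exchange price = 14.941685
price(stock B put K=153.7) = 15.341697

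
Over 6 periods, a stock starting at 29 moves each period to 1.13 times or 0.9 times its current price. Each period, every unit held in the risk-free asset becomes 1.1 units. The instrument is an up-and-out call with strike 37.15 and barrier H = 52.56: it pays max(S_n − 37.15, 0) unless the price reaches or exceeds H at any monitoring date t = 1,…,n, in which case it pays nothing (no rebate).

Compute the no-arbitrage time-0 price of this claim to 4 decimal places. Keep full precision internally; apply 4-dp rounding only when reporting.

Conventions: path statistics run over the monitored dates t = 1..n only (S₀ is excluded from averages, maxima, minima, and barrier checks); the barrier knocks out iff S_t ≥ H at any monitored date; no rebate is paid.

No-arbitrage gives p* = (R−d)/(u−d) = 0.8696: enumerate every path, weight its payoff by its p*-probability, and discount by R^6.
Enumerate all 2^6 = 64 price paths (U = up ×1.13, D = down ×0.9); each path with k up-moves has probability p*^k·(1−p*)^(6−k).
DDDDDD: M=26.1000, payoff=0.0000, prob=0.000005
UDDDDD: M=32.7700, payoff=0.0000, prob=0.000033
DUDDDD: M=29.4930, payoff=0.0000, prob=0.000033
UUDDDD: M=37.0301, payoff=0.0000, prob=0.000219
DDUDDD: M=26.5437, payoff=0.0000, prob=0.000033
UDUDDD: M=33.3271, payoff=0.0000, prob=0.000219
DUUDDD: M=33.3271, payoff=0.0000, prob=0.000219
UUUDDD: M=41.8440, payoff=0.0000, prob=0.001459
DDDUDD: M=26.1000, payoff=0.0000, prob=0.000033
UDDUDD: M=32.7700, payoff=0.0000, prob=0.000219
DUDUDD: M=29.9944, payoff=0.0000, prob=0.000219
UUDUDD: M=37.6596, payoff=0.0000, prob=0.001459
DDUUDD: M=29.9944, payoff=0.0000, prob=0.000219
UDUUDD: M=37.6596, payoff=0.0000, prob=0.001459
DUUUDD: M=37.6596, payoff=0.0000, prob=0.001459
UUUUDD: M=47.2837, payoff=1.1498, prob=0.009727
DDDDUD: M=26.1000, payoff=0.0000, prob=0.000033
UDDDUD: M=32.7700, payoff=0.0000, prob=0.000219
DUDDUD: M=29.4930, payoff=0.0000, prob=0.000219
UUDDUD: M=37.0301, payoff=0.0000, prob=0.001459
DDUDUD: M=26.9949, payoff=0.0000, prob=0.000219
UDUDUD: M=33.8937, payoff=0.0000, prob=0.001459
DUUDUD: M=33.8937, payoff=0.0000, prob=0.001459
UUUDUD: M=42.5554, payoff=1.1498, prob=0.009727
DDDUUD: M=26.9949, payoff=0.0000, prob=0.000219
UDDUUD: M=33.8937, payoff=0.0000, prob=0.001459
DUDUUD: M=33.8937, payoff=0.0000, prob=0.001459
UUDUUD: M=42.5554, payoff=1.1498, prob=0.009727
DDUUUD: M=33.8937, payoff=0.0000, prob=0.001459
UDUUUD: M=42.5554, payoff=1.1498, prob=0.009727
DUUUUD: M=42.5554, payoff=1.1498, prob=0.009727
UUUUUD: M=53.4306, payoff=0.0000, prob=0.064849
DDDDDU: M=26.1000, payoff=0.0000, prob=0.000033
UDDDDU: M=32.7700, payoff=0.0000, prob=0.000219
DUDDDU: M=29.4930, payoff=0.0000, prob=0.000219
UUDDDU: M=37.0301, payoff=0.0000, prob=0.001459
DDUDDU: M=26.5437, payoff=0.0000, prob=0.000219
UDUDDU: M=33.3271, payoff=0.0000, prob=0.001459
DUUDDU: M=33.3271, payoff=0.0000, prob=0.001459
UUUDDU: M=41.8440, payoff=1.1498, prob=0.009727
DDDUDU: M=26.1000, payoff=0.0000, prob=0.000219
UDDUDU: M=32.7700, payoff=0.0000, prob=0.001459
DUDUDU: M=30.5043, payoff=0.0000, prob=0.001459
UUDUDU: M=38.2998, payoff=1.1498, prob=0.009727
DDUUDU: M=30.5043, payoff=0.0000, prob=0.001459
UDUUDU: M=38.2998, payoff=1.1498, prob=0.009727
DUUUDU: M=38.2998, payoff=1.1498, prob=0.009727
UUUUDU: M=48.0876, payoff=10.9376, prob=0.064849
DDDDUU: M=26.1000, payoff=0.0000, prob=0.000219
UDDDUU: M=32.7700, payoff=0.0000, prob=0.001459
DUDDUU: M=30.5043, payoff=0.0000, prob=0.001459
UUDDUU: M=38.2998, payoff=1.1498, prob=0.009727
DDUDUU: M=30.5043, payoff=0.0000, prob=0.001459
UDUDUU: M=38.2998, payoff=1.1498, prob=0.009727
DUUDUU: M=38.2998, payoff=1.1498, prob=0.009727
UUUDUU: M=48.0876, payoff=10.9376, prob=0.064849
DDDUUU: M=30.5043, payoff=0.0000, prob=0.001459
UDDUUU: M=38.2998, payoff=1.1498, prob=0.009727
DUDUUU: M=38.2998, payoff=1.1498, prob=0.009727
UUDUUU: M=48.0876, payoff=10.9376, prob=0.064849
DDUUUU: M=38.2998, payoff=1.1498, prob=0.009727
UDUUUU: M=48.0876, payoff=10.9376, prob=0.064849
DUUUUU: M=48.0876, payoff=10.9376, prob=0.064849
UUUUUU: M=60.3766, payoff=0.0000, prob=0.432328
Price = Σ prob·payoff / R^6 = 3.714228 / 1.771561 = 2.0966

price = 2.0966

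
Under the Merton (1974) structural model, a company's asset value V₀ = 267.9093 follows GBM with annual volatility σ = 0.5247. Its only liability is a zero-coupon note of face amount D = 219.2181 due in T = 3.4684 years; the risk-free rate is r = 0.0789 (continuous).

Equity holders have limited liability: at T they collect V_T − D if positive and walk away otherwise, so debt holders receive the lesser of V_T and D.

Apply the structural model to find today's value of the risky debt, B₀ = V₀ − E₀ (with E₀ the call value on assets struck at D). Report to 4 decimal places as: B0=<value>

Work the structural quantities from V₀ = 267.9093 against face 219.2181:
d₁ = [ln(V₀/D) + (r + σ²/2)T] / (σ√T)
   = [ln(267.9093/219.2181) + (0.0789 + 0.5·0.5247²)·3.4684] / (0.5247·√3.4684)
   = [0.200581 + 0.751100] / 0.977182 = 0.973903
d₂ = d₁ − σ√T = 0.973903 − 0.977182 = -0.003279
N(d₁) = 0.834948,  N(d₂) = 0.498692,  e^(−rT) = 0.760593
E₀ = V₀·N(d₁) − D·e^(−rT)·N(d₂)
   = 267.9093·0.834948 − 219.2181·0.760593·0.498692 = 140.540494
B₀ = V₀ − E₀ = 267.9093 − 140.540494 = 127.368806

B0=127.3688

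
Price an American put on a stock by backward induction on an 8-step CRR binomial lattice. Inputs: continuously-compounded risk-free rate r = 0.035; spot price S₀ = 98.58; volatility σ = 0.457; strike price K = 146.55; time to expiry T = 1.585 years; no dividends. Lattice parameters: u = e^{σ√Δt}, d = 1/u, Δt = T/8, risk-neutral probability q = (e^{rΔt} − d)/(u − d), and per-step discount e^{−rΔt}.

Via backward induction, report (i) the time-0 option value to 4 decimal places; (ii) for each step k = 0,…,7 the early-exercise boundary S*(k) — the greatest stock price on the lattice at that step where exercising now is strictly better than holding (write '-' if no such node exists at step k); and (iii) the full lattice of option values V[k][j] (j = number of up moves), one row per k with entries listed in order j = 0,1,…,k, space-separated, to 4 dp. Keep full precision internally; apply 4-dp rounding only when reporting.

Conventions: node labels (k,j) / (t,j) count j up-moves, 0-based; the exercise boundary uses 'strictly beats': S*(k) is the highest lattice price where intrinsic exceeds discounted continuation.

params: Δt=0.19812 u=1.22558 d=0.81594 q=0.46631 e^(-rΔt)=0.99309
t_8 payoffs: 127.1836 117.4607 102.8563 80.9198 47.9700 0.0000 0.0000 0.0000 0.0000
t_7: node(7,0) S=23.7351 payoff=122.8149 vs cont=121.8022 → 122.8149 [stop]  node(7,1) S=35.6513 payoff=110.8987 vs cont=109.8859 → 110.8987 [stop]  node(7,2) S=53.5502 payoff=92.9998 vs cont=91.9871 → 92.9998 [stop]  node(7,3) S=80.4352 payoff=66.1148 vs cont=65.1021 → 66.1148 [stop]  node(7,4) S=120.8179 payoff=25.7321 vs cont=25.4243 → 25.7321 [stop]  node(7,5) S=181.4749 payoff=0.0000 vs cont=0.0000 → 0.0000 [wait]  node(7,6) S=272.5849 payoff=0.0000 vs cont=0.0000 → 0.0000 [wait]  node(7,7) S=409.4369 payoff=0.0000 vs cont=0.0000 → 0.0000 [wait]  ⇒ S*(7)=120.8179
t_6: node(6,0) S=29.0893 payoff=117.4607 vs cont=116.4480 → 117.4607 [stop]  node(6,1) S=43.6937 payoff=102.8563 vs cont=101.8436 → 102.8563 [stop]  node(6,2) S=65.6302 payoff=80.9198 vs cont=79.9071 → 80.9198 [stop]  node(6,3) S=98.5800 payoff=47.9700 vs cont=46.9573 → 47.9700 [stop]  node(6,4) S=148.0724 payoff=0.0000 vs cont=13.6381 → 13.6381 [wait]  node(6,5) S=222.4125 payoff=0.0000 vs cont=0.0000 → 0.0000 [wait]  node(6,6) S=334.0753 payoff=0.0000 vs cont=0.0000 → 0.0000 [wait]  ⇒ S*(6)=98.5800
t_5: node(5,0) S=35.6513 payoff=110.8987 vs cont=109.8859 → 110.8987 [stop]  node(5,1) S=53.5502 payoff=92.9998 vs cont=91.9871 → 92.9998 [stop]  node(5,2) S=80.4352 payoff=66.1148 vs cont=65.1021 → 66.1148 [stop]  node(5,3) S=120.8179 payoff=25.7321 vs cont=31.7399 → 31.7399 [wait]  node(5,4) S=181.4749 payoff=0.0000 vs cont=7.2283 → 7.2283 [wait]  node(5,5) S=272.5849 payoff=0.0000 vs cont=0.0000 → 0.0000 [wait]  ⇒ S*(5)=80.4352
t_4: node(4,0) S=43.6937 payoff=102.8563 vs cont=101.8436 → 102.8563 [stop]  node(4,1) S=65.6302 payoff=80.9198 vs cont=79.9071 → 80.9198 [stop]  node(4,2) S=98.5800 payoff=47.9700 vs cont=49.7394 → 49.7394 [wait]  node(4,3) S=148.0724 payoff=0.0000 vs cont=20.1696 → 20.1696 [wait]  node(4,4) S=222.4125 payoff=0.0000 vs cont=3.8310 → 3.8310 [wait]  ⇒ S*(4)=65.6302
t_3: node(3,0) S=53.5502 payoff=92.9998 vs cont=91.9871 → 92.9998 [stop]  node(3,1) S=80.4352 payoff=66.1148 vs cont=65.9215 → 66.1148 [stop]  node(3,2) S=120.8179 payoff=25.7321 vs cont=35.7024 → 35.7024 [wait]  node(3,3) S=181.4749 payoff=0.0000 vs cont=12.4641 → 12.4641 [wait]  ⇒ S*(3)=80.4352
t_2: node(2,0) S=65.6302 payoff=80.9198 vs cont=79.9071 → 80.9198 [stop]  node(2,1) S=98.5800 payoff=47.9700 vs cont=51.5744 → 51.5744 [wait]  node(2,2) S=148.0724 payoff=0.0000 vs cont=24.6944 → 24.6944 [wait]  ⇒ S*(2)=65.6302
t_1: node(1,0) S=80.4352 payoff=66.1148 vs cont=66.7712 → 66.7712 [wait]  node(1,1) S=120.8179 payoff=25.7321 vs cont=38.7703 → 38.7703 [wait]  ⇒ S*(1)=-
t_0: node(0,0) S=98.5800 payoff=47.9700 vs cont=53.3430 → 53.3430 [wait]  ⇒ S*(0)=-

price = 53.3430
boundary = - - 65.6302 80.4352 65.6302 80.4352 98.5800 120.8179
tree:
53.3430
66.7712 38.7703
80.9198 51.5744 24.6944
92.9998 66.1148 35.7024 12.4641
102.8563 80.9198 49.7394 20.1696 3.8310
110.8987 92.9998 66.1148 31.7399 7.2283 0.0000
117.4607 102.8563 80.9198 47.9700 13.6381 0.0000 0.0000
122.8149 110.8987 92.9998 66.1148 25.7321 0.0000 0.0000 0.0000
127.1836 117.4607 102.8563 80.9198 47.9700 0.0000 0.0000 0.0000 0.0000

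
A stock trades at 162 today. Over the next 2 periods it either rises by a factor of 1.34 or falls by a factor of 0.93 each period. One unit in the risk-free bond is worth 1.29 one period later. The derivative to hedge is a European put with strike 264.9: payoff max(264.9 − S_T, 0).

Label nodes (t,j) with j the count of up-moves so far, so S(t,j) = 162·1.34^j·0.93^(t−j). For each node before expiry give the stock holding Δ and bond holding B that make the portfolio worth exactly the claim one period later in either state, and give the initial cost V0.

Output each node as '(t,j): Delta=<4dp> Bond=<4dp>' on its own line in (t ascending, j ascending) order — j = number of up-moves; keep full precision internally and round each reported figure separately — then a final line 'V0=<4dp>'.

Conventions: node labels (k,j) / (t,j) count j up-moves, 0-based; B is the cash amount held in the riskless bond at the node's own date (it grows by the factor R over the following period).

(0,0): Delta=-0.7337 Bond=128.0825
(1,0): Delta=-1.0000 Bond=205.3488
(1,1): Delta=-0.7080 Bond=159.6538
V0=9.2249

No-arbitrage ⇒ martingale measure with p* = (R−d)/(u−d) = 0.8780.
Payoffs at expiry: V(2,0)=124.7862, V(2,1)=63.0156, V(2,2)=0.0000
Node (1,0) S=150.6600: V=(p*·63.0156+(1−p*)·124.7862)/1.29=54.6888; Δ=(63.0156−124.7862)/(201.8844−140.1138)=-1.0000; B=V−Δ·S=205.3488
Node (1,1) S=217.0800: V=(p*·0.0000+(1−p*)·63.0156)/1.29=5.9572; Δ=(0.0000−63.0156)/(290.8872−201.8844)=-0.7080; B=V−Δ·S=159.6538
Node (0,0) S=162.0000: V=(p*·5.9572+(1−p*)·54.6888)/1.29=9.2249; Δ=(5.9572−54.6888)/(217.0800−150.6600)=-0.7337; B=V−Δ·S=128.0825
As a check, the time-0 holding Δ(0,0)·S0 + B(0,0) comes to 9.2249 — exactly V0.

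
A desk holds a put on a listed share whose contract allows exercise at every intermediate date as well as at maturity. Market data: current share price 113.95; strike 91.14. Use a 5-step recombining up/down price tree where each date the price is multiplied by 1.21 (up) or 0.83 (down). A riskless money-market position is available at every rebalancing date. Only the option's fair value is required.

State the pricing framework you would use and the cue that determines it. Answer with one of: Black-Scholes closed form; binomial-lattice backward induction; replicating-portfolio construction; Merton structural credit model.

Key observation: the defining feature is the embedded early-exercise option across 5 discrete dates on the spot-113.95 tree; pricing the strike-91.14 put means working backward with an exercise test at every node.

framework: binomial-lattice backward induction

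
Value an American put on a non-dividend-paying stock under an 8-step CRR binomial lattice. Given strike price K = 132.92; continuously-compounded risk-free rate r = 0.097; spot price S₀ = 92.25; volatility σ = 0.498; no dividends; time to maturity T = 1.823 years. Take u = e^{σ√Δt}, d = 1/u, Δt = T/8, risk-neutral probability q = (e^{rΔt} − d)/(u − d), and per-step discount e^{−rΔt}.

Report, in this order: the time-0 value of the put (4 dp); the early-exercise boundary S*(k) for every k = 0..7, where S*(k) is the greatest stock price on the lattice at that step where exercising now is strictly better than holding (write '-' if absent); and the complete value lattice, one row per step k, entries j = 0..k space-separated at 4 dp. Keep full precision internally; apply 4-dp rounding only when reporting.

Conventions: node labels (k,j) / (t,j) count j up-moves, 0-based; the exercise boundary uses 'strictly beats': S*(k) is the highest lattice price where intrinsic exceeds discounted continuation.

Δt=0.22787, u=1.26836, d=0.78842, q=0.48741, disc=e^(-rΔt)=0.97814
k=8 terminal: V=max(K-S,0) → 119.1473 110.7632 97.2755 75.5771 40.6700 0.0000 0.0000 0.0000 0.0000
k=7: j=0 S=17.4688 intr=115.4512 cont=112.5454 V=115.4512[EX]; j=1 S=28.1028 intr=104.8172 cont=101.9114 V=104.8172[EX]; j=2 S=45.2102 intr=87.7098 cont=84.8040 V=87.7098[EX]; j=3 S=72.7316 intr=60.1884 cont=57.2826 V=60.1884[EX]; j=4 S=117.0064 intr=15.9136 cont=20.3911 V=20.3911[hold]; j=5 S=188.2333 intr=0.0000 cont=0.0000 V=0.0000[hold]; j=6 S=302.8189 intr=0.0000 cont=0.0000 V=0.0000[hold]; j=7 S=487.1578 intr=0.0000 cont=0.0000 V=0.0000[hold]  S*(7)=72.7316
k=6: j=0 S=22.1568 intr=110.7632 cont=107.8574 V=110.7632[EX]; j=1 S=35.6445 intr=97.2755 cont=94.3696 V=97.2755[EX]; j=2 S=57.3429 intr=75.5771 cont=72.6713 V=75.5771[EX]; j=3 S=92.2500 intr=40.6700 cont=39.8989 V=40.6700[EX]; j=4 S=148.4065 intr=0.0000 cont=10.2237 V=10.2237[hold]; j=5 S=238.7480 intr=0.0000 cont=0.0000 V=0.0000[hold]; j=6 S=384.0841 intr=0.0000 cont=0.0000 V=0.0000[hold]  S*(6)=92.2500
k=5: j=0 S=28.1028 intr=104.8172 cont=101.9114 V=104.8172[EX]; j=1 S=45.2102 intr=87.7098 cont=84.8040 V=87.7098[EX]; j=2 S=72.7316 intr=60.1884 cont=57.2826 V=60.1884[EX]; j=3 S=117.0064 intr=15.9136 cont=25.2653 V=25.2653[hold]; j=4 S=188.2333 intr=0.0000 cont=5.1259 V=5.1259[hold]; j=5 S=302.8189 intr=0.0000 cont=0.0000 V=0.0000[hold]  S*(5)=72.7316
k=4: j=0 S=35.6445 intr=97.2755 cont=94.3696 V=97.2755[EX]; j=1 S=57.3429 intr=75.5771 cont=72.6713 V=75.5771[EX]; j=2 S=92.2500 intr=40.6700 cont=42.2227 V=42.2227[hold]; j=3 S=148.4065 intr=0.0000 cont=15.1114 V=15.1114[hold]; j=4 S=238.7480 intr=0.0000 cont=2.5700 V=2.5700[hold]  S*(4)=57.3429
k=3: j=0 S=45.2102 intr=87.7098 cont=84.8040 V=87.7098[EX]; j=1 S=72.7316 intr=60.1884 cont=58.0229 V=60.1884[EX]; j=2 S=117.0064 intr=15.9136 cont=28.3741 V=28.3741[hold]; j=3 S=188.2333 intr=0.0000 cont=8.8018 V=8.8018[hold]  S*(3)=72.7316
k=2: j=0 S=57.3429 intr=75.5771 cont=72.6713 V=75.5771[EX]; j=1 S=92.2500 intr=40.6700 cont=43.7049 V=43.7049[hold]; j=2 S=148.4065 intr=0.0000 cont=18.4225 V=18.4225[hold]  S*(2)=57.3429
k=1: j=0 S=72.7316 intr=60.1884 cont=58.7295 V=60.1884[EX]; j=1 S=117.0064 intr=15.9136 cont=30.6958 V=30.6958[hold]  S*(1)=72.7316
k=0: j=0 S=92.2500 intr=40.6700 cont=44.8118 V=44.8118[hold]  S*(0)=-

price = 44.8118
boundary = - 72.7316 57.3429 72.7316 57.3429 72.7316 92.2500 72.7316
tree:
44.8118
60.1884 30.6958
75.5771 43.7049 18.4225
87.7098 60.1884 28.3741 8.8018
97.2755 75.5771 42.2227 15.1114 2.5700
104.8172 87.7098 60.1884 25.2653 5.1259 0.0000
110.7632 97.2755 75.5771 40.6700 10.2237 0.0000 0.0000
115.4512 104.8172 87.7098 60.1884 20.3911 0.0000 0.0000 0.0000
119.1473 110.7632 97.2755 75.5771 40.6700 0.0000 0.0000 0.0000 0.0000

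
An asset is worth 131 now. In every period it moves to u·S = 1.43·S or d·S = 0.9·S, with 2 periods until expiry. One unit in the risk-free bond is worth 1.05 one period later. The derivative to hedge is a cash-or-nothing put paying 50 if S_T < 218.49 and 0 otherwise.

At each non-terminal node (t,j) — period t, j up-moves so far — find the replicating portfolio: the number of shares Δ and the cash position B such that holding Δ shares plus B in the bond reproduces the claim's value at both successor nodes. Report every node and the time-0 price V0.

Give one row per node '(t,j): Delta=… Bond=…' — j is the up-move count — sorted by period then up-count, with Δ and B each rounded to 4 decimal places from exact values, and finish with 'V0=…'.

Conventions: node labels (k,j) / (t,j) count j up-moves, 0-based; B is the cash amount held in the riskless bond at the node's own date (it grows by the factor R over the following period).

(0,0): Delta=-0.1941 Bond=67.1473
(1,0): Delta=0.0000 Bond=47.6190
(1,1): Delta=-0.5036 Bond=128.4816
V0=41.7188

Arbitrage-free pricing uses the up-move probability p* = (R−d)/(u−d) = 0.2830, discounting each step at R = 1.05.
Payoffs at expiry: V(2,0)=50.0000, V(2,1)=50.0000, V(2,2)=0.0000
  t=1,j=0: stock 117.9000 → up 168.5970 (V=50.0000), down 106.1100 (V=50.0000). Price 47.6190; hedge Δ=0.0000, bond B=47.6190.
  t=1,j=1: stock 187.3300 → up 267.8819 (V=0.0000), down 168.5970 (V=50.0000). Price 34.1420; hedge Δ=-0.5036, bond B=128.4816.
  t=0,j=0: stock 131.0000 → up 187.3300 (V=34.1420), down 117.9000 (V=47.6190). Price 41.7188; hedge Δ=-0.1941, bond B=67.1473.
Verification: the root portfolio costs Δ(0,0)·S0 + B(0,0) = 41.7188, matching V0.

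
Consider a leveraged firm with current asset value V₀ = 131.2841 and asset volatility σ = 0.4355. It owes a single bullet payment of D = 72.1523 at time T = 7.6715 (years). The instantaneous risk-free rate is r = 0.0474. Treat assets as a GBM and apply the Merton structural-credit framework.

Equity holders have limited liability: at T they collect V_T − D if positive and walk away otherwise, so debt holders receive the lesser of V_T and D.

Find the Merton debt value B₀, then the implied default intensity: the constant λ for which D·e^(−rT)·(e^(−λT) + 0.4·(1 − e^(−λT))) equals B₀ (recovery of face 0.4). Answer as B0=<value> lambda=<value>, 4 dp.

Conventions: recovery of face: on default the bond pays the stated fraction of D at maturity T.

With assets at 131.2841 and a single debt payment of 72.1523 at 7.6715 years:
d₁ = [ln(V₀/D) + (r + σ²/2)T] / (σ√T)
   = [ln(131.2841/72.1523) + (0.0474 + 0.5·0.4355²)·7.6715] / (0.4355·√7.6715)
   = [0.598585 + 1.091118] / 1.206225 = 1.400819
d₂ = d₁ − σ√T = 1.400819 − 1.206225 = 0.194594
N(d₁) = 0.919366,  N(d₂) = 0.577145,  e^(−rT) = 0.695149
E₀ = V₀·N(d₁) − D·e^(−rT)·N(d₂)
   = 131.2841·0.919366 − 72.1523·0.695149·0.577145 = 91.750514
B₀ = V₀ − E₀ = 131.2841 − 91.750514 = 39.533586
e^(−λT) = (B₀·e^(rT)/D − 0.4)/(1 − 0.4) = (39.5336·1.438541/72.1523 − 0.4)/0.6 = 0.64700564
λ = −ln(0.64700564)/7.6715 = 0.056756

B0=39.5336 lambda=0.0568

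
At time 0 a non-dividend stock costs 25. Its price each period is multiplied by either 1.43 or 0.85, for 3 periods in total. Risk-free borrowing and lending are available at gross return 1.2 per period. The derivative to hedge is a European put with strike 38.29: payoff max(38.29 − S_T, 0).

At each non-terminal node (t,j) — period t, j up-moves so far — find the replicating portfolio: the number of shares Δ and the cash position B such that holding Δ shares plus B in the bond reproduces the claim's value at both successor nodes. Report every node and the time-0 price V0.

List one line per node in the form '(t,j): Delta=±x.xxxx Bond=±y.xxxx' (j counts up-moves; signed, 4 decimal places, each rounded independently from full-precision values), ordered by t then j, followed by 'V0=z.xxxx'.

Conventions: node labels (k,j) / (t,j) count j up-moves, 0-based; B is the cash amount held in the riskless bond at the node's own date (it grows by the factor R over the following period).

(0,0): Delta=-0.3645 Bond=11.9934
(1,0): Delta=-0.7893 Bond=23.4188
(1,1): Delta=-0.1986 Bond=8.4603
(2,0): Delta=-1.0000 Bond=31.9083
(2,1): Delta=-0.7070 Bond=25.6016
(2,2): Delta=0.0000 Bond=0.0000
V0=2.8806

No-arbitrage ⇒ martingale measure with p* = (R−d)/(u−d) = 0.6034.
Terminal payoffs: V(3,0)=22.9369, V(3,1)=12.4606, V(3,2)=0.0000, V(3,3)=0.0000
Node (2,0) S=18.0625: V=(p*·12.4606+(1−p*)·22.9369)/1.2=13.8458; Δ=(12.4606−22.9369)/(25.8294−15.3531)=-1.0000; B=V−Δ·S=31.9083
Node (2,1) S=30.3875: V=(p*·0.0000+(1−p*)·12.4606)/1.2=4.1177; Δ=(0.0000−12.4606)/(43.4541−25.8294)=-0.7070; B=V−Δ·S=25.6016
Node (2,2) S=51.1225: V=(p*·0.0000+(1−p*)·0.0000)/1.2=0.0000; Δ=(0.0000−0.0000)/(73.1052−43.4541)=0.0000; B=V−Δ·S=0.0000
Node (1,0) S=21.2500: V=(p*·4.1177+(1−p*)·13.8458)/1.2=6.6462; Δ=(4.1177−13.8458)/(30.3875−18.0625)=-0.7893; B=V−Δ·S=23.4188
Node (1,1) S=35.7500: V=(p*·0.0000+(1−p*)·4.1177)/1.2=1.3607; Δ=(0.0000−4.1177)/(51.1225−30.3875)=-0.1986; B=V−Δ·S=8.4603
Node (0,0) S=25.0000: V=(p*·1.3607+(1−p*)·6.6462)/1.2=2.8806; Δ=(1.3607−6.6462)/(35.7500−21.2500)=-0.3645; B=V−Δ·S=11.9934
As a check, the time-0 holding Δ(0,0)·S0 + B(0,0) comes to 2.8806 — exactly V0.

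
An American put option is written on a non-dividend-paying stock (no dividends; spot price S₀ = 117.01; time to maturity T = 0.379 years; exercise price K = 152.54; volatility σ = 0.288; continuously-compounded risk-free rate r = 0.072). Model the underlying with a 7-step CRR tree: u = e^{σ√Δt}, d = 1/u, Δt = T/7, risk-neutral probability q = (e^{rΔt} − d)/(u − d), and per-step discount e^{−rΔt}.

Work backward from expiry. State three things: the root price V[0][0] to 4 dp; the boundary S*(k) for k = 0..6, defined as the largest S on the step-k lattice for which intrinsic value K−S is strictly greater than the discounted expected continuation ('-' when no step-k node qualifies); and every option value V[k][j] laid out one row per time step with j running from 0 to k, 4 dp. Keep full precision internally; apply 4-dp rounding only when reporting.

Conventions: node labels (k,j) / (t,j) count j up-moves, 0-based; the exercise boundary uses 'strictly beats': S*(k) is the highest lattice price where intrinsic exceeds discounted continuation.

params: Δt=0.05414 u=1.06931 d=0.93518 q=0.51237 e^(-rΔt)=0.99611
t_7 payoffs: 79.3423 68.8440 56.8400 43.1143 27.4200 9.4748 0.0000 0.0000
t_6: node(6,0) S=78.2710 payoff=74.2690 vs cont=73.6755 → 74.2690 [stop]  node(6,1) S=89.4970 payoff=63.0430 vs cont=62.4495 → 63.0430 [stop]  node(6,2) S=102.3330 payoff=50.2070 vs cont=49.6135 → 50.2070 [stop]  node(6,3) S=117.0100 payoff=35.5300 vs cont=34.9365 → 35.5300 [stop]  node(6,4) S=133.7920 payoff=18.7480 vs cont=18.1545 → 18.7480 [stop]  node(6,5) S=152.9810 payoff=0.0000 vs cont=4.6022 → 4.6022 [wait]  node(6,6) S=174.9222 payoff=0.0000 vs cont=0.0000 → 0.0000 [wait]  ⇒ S*(6)=133.7920
t_5: node(5,0) S=83.6960 payoff=68.8440 vs cont=68.2505 → 68.8440 [stop]  node(5,1) S=95.7000 payoff=56.8400 vs cont=56.2465 → 56.8400 [stop]  node(5,2) S=109.4257 payoff=43.1143 vs cont=42.5208 → 43.1143 [stop]  node(5,3) S=125.1200 payoff=27.4200 vs cont=26.8265 → 27.4200 [stop]  node(5,4) S=143.0652 payoff=9.4748 vs cont=11.4553 → 11.4553 [wait]  node(5,5) S=163.5841 payoff=0.0000 vs cont=2.2354 → 2.2354 [wait]  ⇒ S*(5)=125.1200
t_4: node(4,0) S=89.4970 payoff=63.0430 vs cont=62.4495 → 63.0430 [stop]  node(4,1) S=102.3330 payoff=50.2070 vs cont=49.6135 → 50.2070 [stop]  node(4,2) S=117.0100 payoff=35.5300 vs cont=34.9365 → 35.5300 [stop]  node(4,3) S=133.7920 payoff=18.7480 vs cont=19.1653 → 19.1653 [wait]  node(4,4) S=152.9810 payoff=0.0000 vs cont=6.7051 → 6.7051 [wait]  ⇒ S*(4)=117.0100
t_3: node(3,0) S=95.7000 payoff=56.8400 vs cont=56.2465 → 56.8400 [stop]  node(3,1) S=109.4257 payoff=43.1143 vs cont=42.5208 → 43.1143 [stop]  node(3,2) S=125.1200 payoff=27.4200 vs cont=27.0395 → 27.4200 [stop]  node(3,3) S=143.0652 payoff=9.4748 vs cont=12.7313 → 12.7313 [wait]  ⇒ S*(3)=125.1200
t_2: node(2,0) S=102.3330 payoff=50.2070 vs cont=49.6135 → 50.2070 [stop]  node(2,1) S=117.0100 payoff=35.5300 vs cont=34.9365 → 35.5300 [stop]  node(2,2) S=133.7920 payoff=18.7480 vs cont=19.8165 → 19.8165 [wait]  ⇒ S*(2)=117.0100
t_1: node(1,0) S=109.4257 payoff=43.1143 vs cont=42.5208 → 43.1143 [stop]  node(1,1) S=125.1200 payoff=27.4200 vs cont=27.3719 → 27.4200 [stop]  ⇒ S*(1)=125.1200
t_0: node(0,0) S=117.0100 payoff=35.5300 vs cont=34.9365 → 35.5300 [stop]  ⇒ S*(0)=117.0100

price = 35.5300
boundary = 117.0100 125.1200 117.0100 125.1200 117.0100 125.1200 133.7920
tree:
35.5300
43.1143 27.4200
50.2070 35.5300 19.8165
56.8400 43.1143 27.4200 12.7313
63.0430 50.2070 35.5300 19.1653 6.7051
68.8440 56.8400 43.1143 27.4200 11.4553 2.2354
74.2690 63.0430 50.2070 35.5300 18.7480 4.6022 0.0000
79.3423 68.8440 56.8400 43.1143 27.4200 9.4748 0.0000 0.0000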